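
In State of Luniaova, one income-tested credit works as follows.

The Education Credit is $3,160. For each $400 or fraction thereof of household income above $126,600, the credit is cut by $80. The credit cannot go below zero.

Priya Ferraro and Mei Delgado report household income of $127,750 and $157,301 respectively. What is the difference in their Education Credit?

Priya ($127,750): Education Credit: income exceeds $126,600 by $1,150, which is 3 full-or-partial $400 increments; reduction = 3 × $80 = $240, leaving $2,920.
Mei ($157,301): Education Credit: income exceeds $126,600 by $30,701 → 77 increments × $80 = $6,160 ≥ base, so the credit is $0.
Difference: |$2,920 − $0| = $2,920.

$2,920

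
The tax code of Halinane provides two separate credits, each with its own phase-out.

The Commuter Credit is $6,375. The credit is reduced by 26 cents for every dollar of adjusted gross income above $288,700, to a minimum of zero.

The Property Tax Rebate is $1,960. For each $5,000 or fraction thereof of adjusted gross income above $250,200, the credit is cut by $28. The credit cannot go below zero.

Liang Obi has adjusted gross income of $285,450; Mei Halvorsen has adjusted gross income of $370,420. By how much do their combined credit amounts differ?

Liang ($285,450): Commuter Credit: $285,450 is at or below the $288,700 threshold, so the full $6,375 applies. Property Tax Rebate: income exceeds $250,200 by $35,250, which is 8 full-or-partial $5,000 increments; reduction = 8 × $28 = $224, leaving $1,736. total $6,375 + $1,736 = $8,111
Mei ($370,420): Commuter Credit: 26% of the $81,720 excess over $288,700 is $21,247.20 ≥ base, so the credit is $0. Property Tax Rebate: income exceeds $250,200 by $120,220, which is 25 full-or-partial $5,000 increments; reduction = 25 × $28 = $700, leaving $1,260. total $0 + $1,260 = $1,260
Difference: |$8,111 − $1,260| = $6,851.

$6,851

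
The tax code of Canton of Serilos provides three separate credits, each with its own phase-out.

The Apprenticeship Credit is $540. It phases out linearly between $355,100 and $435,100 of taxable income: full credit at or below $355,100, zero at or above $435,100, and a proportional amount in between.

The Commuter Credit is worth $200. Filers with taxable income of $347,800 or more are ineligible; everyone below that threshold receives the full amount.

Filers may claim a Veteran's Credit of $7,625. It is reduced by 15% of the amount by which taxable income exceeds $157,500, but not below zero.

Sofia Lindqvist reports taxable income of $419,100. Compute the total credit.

$108

Apprenticeship Credit: $419,100 is $64,000 into a $80,000 phase-out range, leaving 16,000/80,000 of the credit: $540 × 16,000/80,000 = $108.
Commuter Credit: $419,100 meets or exceeds the $347,800 cutoff, so the credit is $0.
Veteran's Credit: 15% of the $261,600 excess over $157,500 is $39,240 ≥ base, so the credit is $0.
Total: $108 + $0 + $0 = $108.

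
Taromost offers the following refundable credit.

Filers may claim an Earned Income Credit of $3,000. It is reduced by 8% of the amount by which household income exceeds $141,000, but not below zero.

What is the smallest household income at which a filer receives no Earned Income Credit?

$178,500

The credit falls by 8% of each dollar above $141,000, so it reaches zero when the excess is $3,000 / 8% = $37,500: income = $141,000 + $37,500 = $178,500.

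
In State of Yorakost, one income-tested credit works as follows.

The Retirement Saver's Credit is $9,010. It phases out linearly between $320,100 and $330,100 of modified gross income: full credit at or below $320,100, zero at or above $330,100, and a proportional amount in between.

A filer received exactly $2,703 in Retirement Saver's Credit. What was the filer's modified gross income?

$2,703 is 2,703/9,010 of the full $9,010, so 6,307/9,010 of the $10,000 range has been used: income = $320,100 + $10,000 × 6,307/9,010 = $327,100.

$327,100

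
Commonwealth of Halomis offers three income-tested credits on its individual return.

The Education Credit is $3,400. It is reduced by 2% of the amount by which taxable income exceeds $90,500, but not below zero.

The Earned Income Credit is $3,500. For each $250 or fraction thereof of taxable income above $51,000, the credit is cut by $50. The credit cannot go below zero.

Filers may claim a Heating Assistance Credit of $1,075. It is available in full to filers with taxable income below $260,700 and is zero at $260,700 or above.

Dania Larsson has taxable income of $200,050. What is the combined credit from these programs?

Education Credit: 2% of the $109,550 excess over $90,500 is $2,191; credit = $3,400 − $2,191 = $1,209.
Earned Income Credit: income exceeds $51,000 by $149,050 → 597 increments × $50 = $29,850 ≥ base, so the credit is $0.
Heating Assistance Credit: $200,050 is below the $260,700 cutoff, so the full $1,075 applies.
Total: $1,209 + $0 + $1,075 = $2,284.

$2,284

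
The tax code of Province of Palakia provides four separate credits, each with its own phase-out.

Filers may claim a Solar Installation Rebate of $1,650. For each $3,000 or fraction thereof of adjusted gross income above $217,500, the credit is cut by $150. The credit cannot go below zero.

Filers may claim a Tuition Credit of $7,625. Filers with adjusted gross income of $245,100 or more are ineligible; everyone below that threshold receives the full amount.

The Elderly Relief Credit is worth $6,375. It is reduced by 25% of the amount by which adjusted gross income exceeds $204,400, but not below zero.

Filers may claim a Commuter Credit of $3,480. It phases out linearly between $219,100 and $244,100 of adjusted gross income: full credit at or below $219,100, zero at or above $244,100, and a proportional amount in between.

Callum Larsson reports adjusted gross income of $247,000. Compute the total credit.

Solar Installation Rebate: income exceeds $217,500 by $29,500, which is 10 full-or-partial $3,000 increments; reduction = 10 × $150 = $1,500, leaving $150.
Tuition Credit: $247,000 meets or exceeds the $245,100 cutoff, so the credit is $0.
Elderly Relief Credit: 25% of the $42,600 excess over $204,400 is $10,650 ≥ base, so the credit is $0.
Commuter Credit: $247,000 is at or above $244,100, so the credit is $0.
Total: $150 + $0 + $0 + $0 = $150.

$150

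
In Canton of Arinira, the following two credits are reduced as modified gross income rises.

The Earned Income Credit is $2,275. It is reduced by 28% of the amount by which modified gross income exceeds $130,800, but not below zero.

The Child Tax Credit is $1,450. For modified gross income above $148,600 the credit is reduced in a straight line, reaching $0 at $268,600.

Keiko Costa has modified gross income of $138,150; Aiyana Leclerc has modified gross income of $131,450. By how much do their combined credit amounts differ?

Keiko ($138,150): Earned Income Credit: 28% of the $7,350 excess over $130,800 is $2,058; credit = $2,275 − $2,058 = $217. Child Tax Credit: $138,150 is at or below the $148,600 threshold, so the full $1,450 applies. total $217 + $1,450 = $1,667
Aiyana ($131,450): Earned Income Credit: 28% of the $650 excess over $130,800 is $182; credit = $2,275 − $182 = $2,093. Child Tax Credit: $131,450 is at or below the $148,600 threshold, so the full $1,450 applies. total $2,093 + $1,450 = $3,543
Difference: |$1,667 − $3,543| = $1,876.

$1,876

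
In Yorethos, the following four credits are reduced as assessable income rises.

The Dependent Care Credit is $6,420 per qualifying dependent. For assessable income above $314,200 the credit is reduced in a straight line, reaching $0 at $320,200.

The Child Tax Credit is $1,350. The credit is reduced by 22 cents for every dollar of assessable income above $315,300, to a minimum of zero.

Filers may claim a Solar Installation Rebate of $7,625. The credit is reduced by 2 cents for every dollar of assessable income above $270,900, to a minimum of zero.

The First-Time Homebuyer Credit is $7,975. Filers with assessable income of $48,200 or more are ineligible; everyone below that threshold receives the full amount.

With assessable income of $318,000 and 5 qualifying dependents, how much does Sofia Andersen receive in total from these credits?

Dependent Care Credit: base = 5 × $6,420 = $32,100. $318,000 is $3,800 into a $6,000 phase-out range, leaving 2,200/6,000 of the credit: $32,100 × 2,200/6,000 = $11,770.
Child Tax Credit: 22% of the $2,700 excess over $315,300 is $594; credit = $1,350 − $594 = $756.
Solar Installation Rebate: 2% of the $47,100 excess over $270,900 is $942; credit = $7,625 − $942 = $6,683.
First-Time Homebuyer Credit: $318,000 meets or exceeds the $48,200 cutoff, so the credit is $0.
Total: $11,770 + $756 + $6,683 + $0 = $19,209.

$19,209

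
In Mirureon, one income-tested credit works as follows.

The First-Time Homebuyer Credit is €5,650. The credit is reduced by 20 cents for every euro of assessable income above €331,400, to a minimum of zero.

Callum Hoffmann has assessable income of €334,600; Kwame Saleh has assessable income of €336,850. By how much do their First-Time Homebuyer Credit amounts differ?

€450

Callum (€334,600): First-Time Homebuyer Credit: 20% of the €3,200 excess over €331,400 is €640; credit = €5,650 − €640 = €5,010.
Kwame (€336,850): First-Time Homebuyer Credit: 20% of the €5,450 excess over €331,400 is €1,090; credit = €5,650 − €1,090 = €4,560.
Difference: |€5,010 − €4,560| = €450.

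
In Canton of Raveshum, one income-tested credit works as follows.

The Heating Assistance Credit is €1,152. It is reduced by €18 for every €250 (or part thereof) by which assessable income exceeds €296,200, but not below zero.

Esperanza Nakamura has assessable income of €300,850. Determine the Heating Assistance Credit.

€810

Heating Assistance Credit: income exceeds €296,200 by €4,650, which is 19 full-or-partial €250 increments; reduction = 19 × €18 = €342, leaving €810.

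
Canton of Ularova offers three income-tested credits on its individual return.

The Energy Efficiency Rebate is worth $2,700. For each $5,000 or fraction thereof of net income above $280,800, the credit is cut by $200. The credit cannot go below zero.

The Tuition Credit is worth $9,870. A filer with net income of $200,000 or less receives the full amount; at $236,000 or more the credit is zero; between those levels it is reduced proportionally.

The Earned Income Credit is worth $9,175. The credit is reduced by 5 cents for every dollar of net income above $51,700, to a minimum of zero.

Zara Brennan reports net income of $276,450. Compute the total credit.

Energy Efficiency Rebate: $276,450 is at or below the $280,800 threshold, so the full $2,700 applies.
Tuition Credit: $276,450 is at or above $236,000, so the credit is $0.
Earned Income Credit: 5% of the $224,750 excess over $51,700 is $11,237.50 ≥ base, so the credit is $0.
Total: $2,700 + $0 + $0 = $2,700.

$2,700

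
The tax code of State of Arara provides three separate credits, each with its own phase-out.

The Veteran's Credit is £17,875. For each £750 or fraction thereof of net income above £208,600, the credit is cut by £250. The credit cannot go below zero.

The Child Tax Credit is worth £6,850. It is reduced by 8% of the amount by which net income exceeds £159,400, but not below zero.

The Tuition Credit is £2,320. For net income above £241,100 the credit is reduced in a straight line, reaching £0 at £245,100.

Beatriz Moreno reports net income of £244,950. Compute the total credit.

Veteran's Credit: income exceeds £208,600 by £36,350, which is 49 full-or-partial £750 increments; reduction = 49 × £250 = £12,250, leaving £5,625.
Child Tax Credit: 8% of the £85,550 excess over £159,400 is £6,844; credit = £6,850 − £6,844 = £6.
Tuition Credit: £244,950 is £3,850 into a £4,000 phase-out range, leaving 150/4,000 of the credit: £2,320 × 150/4,000 = £87.
Total: £5,625 + £6 + £87 = £5,718.

£5,718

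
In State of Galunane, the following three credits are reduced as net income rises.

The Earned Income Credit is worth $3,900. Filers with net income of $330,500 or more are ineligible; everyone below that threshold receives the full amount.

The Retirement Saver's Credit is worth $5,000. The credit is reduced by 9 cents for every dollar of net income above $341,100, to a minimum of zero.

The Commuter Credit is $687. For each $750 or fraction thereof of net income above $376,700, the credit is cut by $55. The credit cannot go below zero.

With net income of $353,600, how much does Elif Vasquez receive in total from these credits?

Earned Income Credit: $353,600 meets or exceeds the $330,500 cutoff, so the credit is $0.
Retirement Saver's Credit: 9% of the $12,500 excess over $341,100 is $1,125; credit = $5,000 − $1,125 = $3,875.
Commuter Credit: $353,600 is at or below the $376,700 threshold, so the full $687 applies.
Total: $0 + $3,875 + $687 = $4,562.

$4,562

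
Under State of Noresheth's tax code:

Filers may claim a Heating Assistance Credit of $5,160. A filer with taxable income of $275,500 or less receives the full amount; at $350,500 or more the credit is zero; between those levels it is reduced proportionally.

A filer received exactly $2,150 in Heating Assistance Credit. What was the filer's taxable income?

$319,250

$2,150 is 2,150/5,160 of the full $5,160, so 3,010/5,160 of the $75,000 range has been used: income = $275,500 + $75,000 × 3,010/5,160 = $319,250.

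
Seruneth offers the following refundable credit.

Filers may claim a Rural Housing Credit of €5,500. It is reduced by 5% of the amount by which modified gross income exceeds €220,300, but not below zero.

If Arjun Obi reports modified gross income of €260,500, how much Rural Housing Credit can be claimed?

Rural Housing Credit: 5% of the €40,200 excess over €220,300 is €2,010; credit = €5,500 − €2,010 = €3,490.

€3,490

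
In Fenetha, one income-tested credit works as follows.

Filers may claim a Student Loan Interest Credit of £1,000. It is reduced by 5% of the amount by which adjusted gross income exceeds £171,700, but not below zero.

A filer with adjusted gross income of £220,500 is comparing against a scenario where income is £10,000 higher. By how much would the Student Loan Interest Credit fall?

£0

At £220,500 — 5% of the £48,800 excess over £171,700 is £2,440 ≥ base, so the credit is £0.
At £230,500 — 5% of the £58,800 excess over £171,700 is £2,940 ≥ base, so the credit is £0.
Lost: £0 − £0 = £0.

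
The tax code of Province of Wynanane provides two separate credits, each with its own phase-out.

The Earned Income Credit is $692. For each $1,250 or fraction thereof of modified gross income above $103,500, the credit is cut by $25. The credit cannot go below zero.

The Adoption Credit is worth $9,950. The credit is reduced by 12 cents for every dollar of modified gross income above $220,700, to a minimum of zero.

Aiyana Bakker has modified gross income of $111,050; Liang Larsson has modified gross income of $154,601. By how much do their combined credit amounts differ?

$517

Aiyana ($111,050): Earned Income Credit: income exceeds $103,500 by $7,550, which is 7 full-or-partial $1,250 increments; reduction = 7 × $25 = $175, leaving $517. Adoption Credit: $111,050 is at or below the $220,700 threshold, so the full $9,950 applies. total $517 + $9,950 = $10,467
Liang ($154,601): Earned Income Credit: income exceeds $103,500 by $51,101 → 41 increments × $25 = $1,025 ≥ base, so the credit is $0. Adoption Credit: $154,601 is at or below the $220,700 threshold, so the full $9,950 applies. total $0 + $9,950 = $9,950
Difference: |$10,467 − $9,950| = $517.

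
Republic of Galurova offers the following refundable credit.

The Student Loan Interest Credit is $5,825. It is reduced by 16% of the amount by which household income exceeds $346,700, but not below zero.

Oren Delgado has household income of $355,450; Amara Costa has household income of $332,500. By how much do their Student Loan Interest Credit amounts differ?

Oren ($355,450): Student Loan Interest Credit: 16% of the $8,750 excess over $346,700 is $1,400; credit = $5,825 − $1,400 = $4,425.
Amara ($332,500): Student Loan Interest Credit: $332,500 is at or below the $346,700 threshold, so the full $5,825 applies.
Difference: |$4,425 − $5,825| = $1,400.

$1,400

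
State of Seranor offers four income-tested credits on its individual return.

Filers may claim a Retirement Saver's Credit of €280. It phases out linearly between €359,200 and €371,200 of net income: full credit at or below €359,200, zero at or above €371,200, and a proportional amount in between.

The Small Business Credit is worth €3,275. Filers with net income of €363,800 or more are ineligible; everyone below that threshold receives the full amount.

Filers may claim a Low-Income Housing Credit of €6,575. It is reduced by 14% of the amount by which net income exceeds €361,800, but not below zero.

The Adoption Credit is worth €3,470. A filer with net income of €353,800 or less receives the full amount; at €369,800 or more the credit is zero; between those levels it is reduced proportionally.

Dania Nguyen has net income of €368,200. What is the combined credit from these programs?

€6,096

Retirement Saver's Credit: €368,200 is €9,000 into a €12,000 phase-out range, leaving 3,000/12,000 of the credit: €280 × 3,000/12,000 = €70.
Small Business Credit: €368,200 meets or exceeds the €363,800 cutoff, so the credit is €0.
Low-Income Housing Credit: 14% of the €6,400 excess over €361,800 is €896; credit = €6,575 − €896 = €5,679.
Adoption Credit: €368,200 is €14,400 into a €16,000 phase-out range, leaving 1,600/16,000 of the credit: €3,470 × 1,600/16,000 = €347.
Total: €70 + €0 + €5,679 + €347 = €6,096.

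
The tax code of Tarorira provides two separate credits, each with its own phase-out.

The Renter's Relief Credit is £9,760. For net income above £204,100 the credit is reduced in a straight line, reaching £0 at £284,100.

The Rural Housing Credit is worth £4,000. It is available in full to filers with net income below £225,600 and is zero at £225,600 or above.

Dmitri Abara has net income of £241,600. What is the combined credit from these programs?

£5,185

Renter's Relief Credit: £241,600 is £37,500 into a £80,000 phase-out range, leaving 42,500/80,000 of the credit: £9,760 × 42,500/80,000 = £5,185.
Rural Housing Credit: £241,600 meets or exceeds the £225,600 cutoff, so the credit is £0.
Total: £5,185 + £0 = £5,185.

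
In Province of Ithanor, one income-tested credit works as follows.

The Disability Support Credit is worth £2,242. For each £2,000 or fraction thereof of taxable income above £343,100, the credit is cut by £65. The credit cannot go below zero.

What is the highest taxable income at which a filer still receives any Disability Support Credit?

£411,100

After 34 increments the reduction is 34 × £65 = £2,210, leaving £32; one more increment wipes it out. Increment 34 ends at excess 34 × £2,000 = £68,000, so the highest qualifying income is £343,100 + £68,000 = £411,100.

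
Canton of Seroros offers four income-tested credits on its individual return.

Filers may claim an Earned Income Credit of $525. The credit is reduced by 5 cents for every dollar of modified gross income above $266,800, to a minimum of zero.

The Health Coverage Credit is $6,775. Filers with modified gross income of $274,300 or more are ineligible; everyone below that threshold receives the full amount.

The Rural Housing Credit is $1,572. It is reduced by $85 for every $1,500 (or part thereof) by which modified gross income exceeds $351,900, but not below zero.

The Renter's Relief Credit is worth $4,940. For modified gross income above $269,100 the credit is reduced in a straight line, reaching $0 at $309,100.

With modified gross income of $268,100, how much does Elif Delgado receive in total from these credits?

Earned Income Credit: 5% of the $1,300 excess over $266,800 is $65; credit = $525 − $65 = $460.
Health Coverage Credit: $268,100 is below the $274,300 cutoff, so the full $6,775 applies.
Rural Housing Credit: $268,100 is at or below the $351,900 threshold, so the full $1,572 applies.
Renter's Relief Credit: $268,100 is at or below the $269,100 threshold, so the full $4,940 applies.
Total: $460 + $6,775 + $1,572 + $4,940 = $13,747.

$13,747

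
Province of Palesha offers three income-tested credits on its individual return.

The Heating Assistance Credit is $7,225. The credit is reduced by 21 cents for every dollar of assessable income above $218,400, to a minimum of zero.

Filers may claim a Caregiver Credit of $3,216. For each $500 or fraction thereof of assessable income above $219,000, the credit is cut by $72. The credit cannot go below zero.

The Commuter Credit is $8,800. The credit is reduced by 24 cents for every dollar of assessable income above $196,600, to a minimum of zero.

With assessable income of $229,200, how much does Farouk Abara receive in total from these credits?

Heating Assistance Credit: 21% of the $10,800 excess over $218,400 is $2,268; credit = $7,225 − $2,268 = $4,957.
Caregiver Credit: income exceeds $219,000 by $10,200, which is 21 full-or-partial $500 increments; reduction = 21 × $72 = $1,512, leaving $1,704.
Commuter Credit: 24% of the $32,600 excess over $196,600 is $7,824; credit = $8,800 − $7,824 = $976.
Total: $4,957 + $1,704 + $976 = $7,637.

$7,637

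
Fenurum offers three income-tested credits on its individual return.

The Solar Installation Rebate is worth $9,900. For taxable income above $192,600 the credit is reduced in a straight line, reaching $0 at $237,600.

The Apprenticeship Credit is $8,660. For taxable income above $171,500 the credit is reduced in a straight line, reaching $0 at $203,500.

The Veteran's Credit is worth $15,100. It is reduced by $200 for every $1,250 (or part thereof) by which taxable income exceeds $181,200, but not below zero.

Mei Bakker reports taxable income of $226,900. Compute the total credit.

Solar Installation Rebate: $226,900 is $34,300 into a $45,000 phase-out range, leaving 10,700/45,000 of the credit: $9,900 × 10,700/45,000 = $2,354.
Apprenticeship Credit: $226,900 is at or above $203,500, so the credit is $0.
Veteran's Credit: income exceeds $181,200 by $45,700, which is 37 full-or-partial $1,250 increments; reduction = 37 × $200 = $7,400, leaving $7,700.
Total: $2,354 + $0 + $7,700 = $10,054.

$10,054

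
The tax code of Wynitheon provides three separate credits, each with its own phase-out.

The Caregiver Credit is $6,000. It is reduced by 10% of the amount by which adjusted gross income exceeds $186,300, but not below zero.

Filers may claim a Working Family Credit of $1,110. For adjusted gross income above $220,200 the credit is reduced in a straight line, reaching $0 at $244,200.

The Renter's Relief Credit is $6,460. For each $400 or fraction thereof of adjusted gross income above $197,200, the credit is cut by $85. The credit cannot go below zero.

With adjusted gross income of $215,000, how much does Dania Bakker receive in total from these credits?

Caregiver Credit: 10% of the $28,700 excess over $186,300 is $2,870; credit = $6,000 − $2,870 = $3,130.
Working Family Credit: $215,000 is at or below the $220,200 threshold, so the full $1,110 applies.
Renter's Relief Credit: income exceeds $197,200 by $17,800, which is 45 full-or-partial $400 increments; reduction = 45 × $85 = $3,825, leaving $2,635.
Total: $3,130 + $1,110 + $2,635 = $6,875.

$6,875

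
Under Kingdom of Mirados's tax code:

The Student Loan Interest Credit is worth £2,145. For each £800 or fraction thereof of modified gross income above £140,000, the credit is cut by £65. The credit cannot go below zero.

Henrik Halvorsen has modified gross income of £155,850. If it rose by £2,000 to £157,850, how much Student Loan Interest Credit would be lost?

At £155,850 — income exceeds £140,000 by £15,850, which is 20 full-or-partial £800 increments; reduction = 20 × £65 = £1,300, leaving £845.
At £157,850 — income exceeds £140,000 by £17,850, which is 23 full-or-partial £800 increments; reduction = 23 × £65 = £1,495, leaving £650.
Lost: £845 − £650 = £195.

£195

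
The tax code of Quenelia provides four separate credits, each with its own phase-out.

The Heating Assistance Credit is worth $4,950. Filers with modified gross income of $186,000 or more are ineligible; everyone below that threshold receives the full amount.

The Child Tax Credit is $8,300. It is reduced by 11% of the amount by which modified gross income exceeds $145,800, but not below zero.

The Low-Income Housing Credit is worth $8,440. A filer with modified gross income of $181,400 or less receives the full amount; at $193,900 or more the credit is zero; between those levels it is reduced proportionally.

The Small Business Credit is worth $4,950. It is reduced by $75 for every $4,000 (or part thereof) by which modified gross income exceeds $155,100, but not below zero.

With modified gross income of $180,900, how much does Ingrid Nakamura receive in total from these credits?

Heating Assistance Credit: $180,900 is below the $186,000 cutoff, so the full $4,950 applies.
Child Tax Credit: 11% of the $35,100 excess over $145,800 is $3,861; credit = $8,300 − $3,861 = $4,439.
Low-Income Housing Credit: $180,900 is at or below the $181,400 threshold, so the full $8,440 applies.
Small Business Credit: income exceeds $155,100 by $25,800, which is 7 full-or-partial $4,000 increments; reduction = 7 × $75 = $525, leaving $4,425.
Total: $4,950 + $4,439 + $8,440 + $4,425 = $22,254.

$22,254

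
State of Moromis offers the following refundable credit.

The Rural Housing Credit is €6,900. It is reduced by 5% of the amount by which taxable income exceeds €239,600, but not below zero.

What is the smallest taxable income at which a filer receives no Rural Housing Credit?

€377,600

The credit falls by 5% of each euro above €239,600, so it reaches zero when the excess is €6,900 / 5% = €138,000: income = €239,600 + €138,000 = €377,600.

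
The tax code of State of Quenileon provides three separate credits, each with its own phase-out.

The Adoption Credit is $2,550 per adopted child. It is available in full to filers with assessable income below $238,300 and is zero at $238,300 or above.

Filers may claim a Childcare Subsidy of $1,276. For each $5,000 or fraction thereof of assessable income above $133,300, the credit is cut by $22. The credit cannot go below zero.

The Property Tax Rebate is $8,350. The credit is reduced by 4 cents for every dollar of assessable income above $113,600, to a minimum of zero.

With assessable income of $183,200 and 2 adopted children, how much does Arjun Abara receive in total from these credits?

Adoption Credit: base = 2 × $2,550 = $5,100. $183,200 is below the $238,300 cutoff, so the full $5,100 applies.
Childcare Subsidy: income exceeds $133,300 by $49,900, which is 10 full-or-partial $5,000 increments; reduction = 10 × $22 = $220, leaving $1,056.
Property Tax Rebate: 4% of the $69,600 excess over $113,600 is $2,784; credit = $8,350 − $2,784 = $5,566.
Total: $5,100 + $1,056 + $5,566 = $11,722.

$11,722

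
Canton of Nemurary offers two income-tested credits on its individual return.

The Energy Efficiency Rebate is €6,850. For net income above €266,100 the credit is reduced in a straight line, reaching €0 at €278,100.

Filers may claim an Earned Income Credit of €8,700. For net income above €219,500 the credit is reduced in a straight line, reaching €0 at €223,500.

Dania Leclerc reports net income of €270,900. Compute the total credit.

€4,110

Energy Efficiency Rebate: €270,900 is €4,800 into a €12,000 phase-out range, leaving 7,200/12,000 of the credit: €6,850 × 7,200/12,000 = €4,110.
Earned Income Credit: €270,900 is at or above €223,500, so the credit is €0.
Total: €4,110 + €0 = €4,110.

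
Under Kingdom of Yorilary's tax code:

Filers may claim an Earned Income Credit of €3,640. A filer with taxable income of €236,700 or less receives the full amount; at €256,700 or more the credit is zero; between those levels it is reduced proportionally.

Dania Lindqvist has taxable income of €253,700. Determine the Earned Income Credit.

Earned Income Credit: €253,700 is €17,000 into a €20,000 phase-out range, leaving 3,000/20,000 of the credit: €3,640 × 3,000/20,000 = €546.

€546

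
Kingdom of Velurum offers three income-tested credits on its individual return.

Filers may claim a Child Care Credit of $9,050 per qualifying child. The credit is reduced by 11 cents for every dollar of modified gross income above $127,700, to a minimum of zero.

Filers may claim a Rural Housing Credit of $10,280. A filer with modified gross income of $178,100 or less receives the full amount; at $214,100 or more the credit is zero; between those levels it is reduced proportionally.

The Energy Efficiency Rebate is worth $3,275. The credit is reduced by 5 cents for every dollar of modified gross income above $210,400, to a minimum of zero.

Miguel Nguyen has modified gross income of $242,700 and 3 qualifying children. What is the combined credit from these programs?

$16,160

Child Care Credit: base = 3 × $9,050 = $27,150. 11% of the $115,000 excess over $127,700 is $12,650; credit = $27,150 − $12,650 = $14,500.
Rural Housing Credit: $242,700 is at or above $214,100, so the credit is $0.
Energy Efficiency Rebate: 5% of the $32,300 excess over $210,400 is $1,615; credit = $3,275 − $1,615 = $1,660.
Total: $14,500 + $0 + $1,660 = $16,160.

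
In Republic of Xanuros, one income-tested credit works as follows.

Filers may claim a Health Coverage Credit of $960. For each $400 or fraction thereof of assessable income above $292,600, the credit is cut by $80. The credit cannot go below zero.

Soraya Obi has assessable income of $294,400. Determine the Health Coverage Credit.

Health Coverage Credit: income exceeds $292,600 by $1,800, which is 5 full-or-partial $400 increments; reduction = 5 × $80 = $400, leaving $560.

$560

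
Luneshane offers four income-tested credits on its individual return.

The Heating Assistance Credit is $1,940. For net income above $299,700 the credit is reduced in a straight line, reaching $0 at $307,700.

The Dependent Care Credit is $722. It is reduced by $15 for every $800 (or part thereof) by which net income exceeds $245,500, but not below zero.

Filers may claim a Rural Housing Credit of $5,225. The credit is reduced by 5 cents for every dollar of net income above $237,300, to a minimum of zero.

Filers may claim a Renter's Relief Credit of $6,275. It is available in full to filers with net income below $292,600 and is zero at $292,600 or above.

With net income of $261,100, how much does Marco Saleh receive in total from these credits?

$12,672

Heating Assistance Credit: $261,100 is at or below the $299,700 threshold, so the full $1,940 applies.
Dependent Care Credit: income exceeds $245,500 by $15,600, which is 20 full-or-partial $800 increments; reduction = 20 × $15 = $300, leaving $422.
Rural Housing Credit: 5% of the $23,800 excess over $237,300 is $1,190; credit = $5,225 − $1,190 = $4,035.
Renter's Relief Credit: $261,100 is below the $292,600 cutoff, so the full $6,275 applies.
Total: $1,940 + $422 + $4,035 + $6,275 = $12,672.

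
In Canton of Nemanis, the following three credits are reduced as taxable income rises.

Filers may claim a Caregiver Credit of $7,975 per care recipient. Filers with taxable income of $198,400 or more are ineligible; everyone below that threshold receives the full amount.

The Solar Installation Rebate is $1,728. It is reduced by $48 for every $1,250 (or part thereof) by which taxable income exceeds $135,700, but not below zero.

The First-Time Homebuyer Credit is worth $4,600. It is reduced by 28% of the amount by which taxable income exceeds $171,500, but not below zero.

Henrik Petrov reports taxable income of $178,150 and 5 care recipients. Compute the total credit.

Caregiver Credit: base = 5 × $7,975 = $39,875. $178,150 is below the $198,400 cutoff, so the full $39,875 applies.
Solar Installation Rebate: income exceeds $135,700 by $42,450, which is 34 full-or-partial $1,250 increments; reduction = 34 × $48 = $1,632, leaving $96.
First-Time Homebuyer Credit: 28% of the $6,650 excess over $171,500 is $1,862; credit = $4,600 − $1,862 = $2,738.
Total: $39,875 + $96 + $2,738 = $42,709.

$42,709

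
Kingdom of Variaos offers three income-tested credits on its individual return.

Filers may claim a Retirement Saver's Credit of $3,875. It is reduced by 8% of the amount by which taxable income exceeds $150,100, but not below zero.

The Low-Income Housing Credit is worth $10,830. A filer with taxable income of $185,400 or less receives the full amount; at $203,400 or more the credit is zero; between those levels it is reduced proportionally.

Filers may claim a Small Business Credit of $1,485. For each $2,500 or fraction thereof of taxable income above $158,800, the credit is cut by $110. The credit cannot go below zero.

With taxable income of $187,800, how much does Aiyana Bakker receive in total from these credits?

$10,410

Retirement Saver's Credit: 8% of the $37,700 excess over $150,100 is $3,016; credit = $3,875 − $3,016 = $859.
Low-Income Housing Credit: $187,800 is $2,400 into a $18,000 phase-out range, leaving 15,600/18,000 of the credit: $10,830 × 15,600/18,000 = $9,386.
Small Business Credit: income exceeds $158,800 by $29,000, which is 12 full-or-partial $2,500 increments; reduction = 12 × $110 = $1,320, leaving $165.
Total: $859 + $9,386 + $165 = $10,410.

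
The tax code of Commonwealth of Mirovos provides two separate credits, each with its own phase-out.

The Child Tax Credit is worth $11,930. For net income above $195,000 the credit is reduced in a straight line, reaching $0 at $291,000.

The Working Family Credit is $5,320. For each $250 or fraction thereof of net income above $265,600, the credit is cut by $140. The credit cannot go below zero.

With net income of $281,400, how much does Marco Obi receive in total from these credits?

Child Tax Credit: $281,400 is $86,400 into a $96,000 phase-out range, leaving 9,600/96,000 of the credit: $11,930 × 9,600/96,000 = $1,193.
Working Family Credit: income exceeds $265,600 by $15,800 → 64 increments × $140 = $8,960 ≥ base, so the credit is $0.
Total: $1,193 + $0 = $1,193.

$1,193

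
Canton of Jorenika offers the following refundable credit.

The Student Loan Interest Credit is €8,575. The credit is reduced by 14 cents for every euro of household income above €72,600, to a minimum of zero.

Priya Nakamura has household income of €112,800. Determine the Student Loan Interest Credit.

Student Loan Interest Credit: 14% of the €40,200 excess over €72,600 is €5,628; credit = €8,575 − €5,628 = €2,947.

€2,947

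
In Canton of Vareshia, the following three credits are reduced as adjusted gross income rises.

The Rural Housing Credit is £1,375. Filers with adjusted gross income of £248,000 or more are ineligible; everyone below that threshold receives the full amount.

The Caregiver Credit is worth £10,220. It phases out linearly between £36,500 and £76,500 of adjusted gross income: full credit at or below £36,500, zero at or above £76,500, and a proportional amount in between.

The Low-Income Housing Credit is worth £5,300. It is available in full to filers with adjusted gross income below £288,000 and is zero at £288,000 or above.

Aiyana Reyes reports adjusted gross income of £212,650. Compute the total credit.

£6,675

Rural Housing Credit: £212,650 is below the £248,000 cutoff, so the full £1,375 applies.
Caregiver Credit: £212,650 is at or above £76,500, so the credit is £0.
Low-Income Housing Credit: £212,650 is below the £288,000 cutoff, so the full £5,300 applies.
Total: £1,375 + £0 + £5,300 = £6,675.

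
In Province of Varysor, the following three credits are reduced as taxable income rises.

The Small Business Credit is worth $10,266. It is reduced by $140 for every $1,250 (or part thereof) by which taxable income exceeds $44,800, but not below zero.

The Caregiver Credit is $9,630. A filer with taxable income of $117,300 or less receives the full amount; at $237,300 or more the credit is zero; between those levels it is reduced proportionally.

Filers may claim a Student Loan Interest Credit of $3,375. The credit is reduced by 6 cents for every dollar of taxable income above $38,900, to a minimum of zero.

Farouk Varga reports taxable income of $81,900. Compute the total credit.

Small Business Credit: income exceeds $44,800 by $37,100, which is 30 full-or-partial $1,250 increments; reduction = 30 × $140 = $4,200, leaving $6,066.
Caregiver Credit: $81,900 is at or below the $117,300 threshold, so the full $9,630 applies.
Student Loan Interest Credit: 6% of the $43,000 excess over $38,900 is $2,580; credit = $3,375 − $2,580 = $795.
Total: $6,066 + $9,630 + $795 = $16,491.

$16,491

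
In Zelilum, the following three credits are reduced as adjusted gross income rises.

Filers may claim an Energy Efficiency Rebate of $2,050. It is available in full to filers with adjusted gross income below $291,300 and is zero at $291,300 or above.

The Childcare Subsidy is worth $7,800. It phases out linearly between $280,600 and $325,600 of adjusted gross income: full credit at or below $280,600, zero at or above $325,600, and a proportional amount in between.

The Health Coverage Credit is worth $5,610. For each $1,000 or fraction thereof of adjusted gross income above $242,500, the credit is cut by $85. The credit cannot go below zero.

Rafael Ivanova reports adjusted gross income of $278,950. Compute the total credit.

$12,315

Energy Efficiency Rebate: $278,950 is below the $291,300 cutoff, so the full $2,050 applies.
Childcare Subsidy: $278,950 is at or below the $280,600 threshold, so the full $7,800 applies.
Health Coverage Credit: income exceeds $242,500 by $36,450, which is 37 full-or-partial $1,000 increments; reduction = 37 × $85 = $3,145, leaving $2,465.
Total: $2,050 + $7,800 + $2,465 = $12,315.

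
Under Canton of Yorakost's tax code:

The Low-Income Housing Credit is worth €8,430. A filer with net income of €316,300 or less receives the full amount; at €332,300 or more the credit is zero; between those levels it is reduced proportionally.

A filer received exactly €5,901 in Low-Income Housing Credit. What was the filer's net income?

€321,100

€5,901 is 5,901/8,430 of the full €8,430, so 2,529/8,430 of the €16,000 range has been used: income = €316,300 + €16,000 × 2,529/8,430 = €321,100.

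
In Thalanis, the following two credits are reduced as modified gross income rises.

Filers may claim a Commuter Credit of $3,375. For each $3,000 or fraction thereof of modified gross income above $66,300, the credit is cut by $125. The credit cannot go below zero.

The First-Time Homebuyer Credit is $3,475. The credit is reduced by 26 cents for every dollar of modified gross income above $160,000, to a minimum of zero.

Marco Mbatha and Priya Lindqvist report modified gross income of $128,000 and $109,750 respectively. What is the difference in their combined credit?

$750

Marco ($128,000): Commuter Credit: income exceeds $66,300 by $61,700, which is 21 full-or-partial $3,000 increments; reduction = 21 × $125 = $2,625, leaving $750. First-Time Homebuyer Credit: $128,000 is at or below the $160,000 threshold, so the full $3,475 applies. total $750 + $3,475 = $4,225
Priya ($109,750): Commuter Credit: income exceeds $66,300 by $43,450, which is 15 full-or-partial $3,000 increments; reduction = 15 × $125 = $1,875, leaving $1,500. First-Time Homebuyer Credit: $109,750 is at or below the $160,000 threshold, so the full $3,475 applies. total $1,500 + $3,475 = $4,975
Difference: |$4,225 − $4,975| = $750.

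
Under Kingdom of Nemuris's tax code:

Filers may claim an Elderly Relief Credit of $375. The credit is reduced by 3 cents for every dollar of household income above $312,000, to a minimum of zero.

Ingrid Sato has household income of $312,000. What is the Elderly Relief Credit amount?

Elderly Relief Credit: $312,000 is at or below the $312,000 threshold, so the full $375 applies.

$375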